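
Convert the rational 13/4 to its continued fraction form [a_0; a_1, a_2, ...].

Run the Euclidean algorithm on 13 and 4; the successive quotients are the partial quotients a_0, a_1, ... (each step inverts the fractional part left over by the previous one):
  13 = 3*4 + 1, so a_0 = 3.
  4 = 4*1 + 0, so a_1 = 4.
The remainder reaches 0 after 2 divisions, so the expansion has 2 partial quotients, read off in order.

[3; 4]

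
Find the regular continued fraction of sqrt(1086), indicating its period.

[32; (1, 20, 1, 64)]

Write x_i = (sqrt(1086) + m_i)/d_i with (m_0, d_0) = (0, 1). a_0 = floor(sqrt(1086)) = 32, since 32^2 = 1024 <= 1086 < 1089 = 33^2.
Iterate m_{i+1} = d_i*a_i - m_i, d_{i+1} = (1086 - m_{i+1}^2)/d_i, a_{i+1} = floor((a_0 + m_{i+1})/d_{i+1}):
  m_1 = 1*32 - 0 = 32, d_1 = (1086 - 32^2)/1 = 62/1 = 62, a_1 = floor((32 + 32)/62) = 1.
  m_2 = 62*1 - 32 = 30, d_2 = (1086 - 30^2)/62 = 186/62 = 3, a_2 = floor((32 + 30)/3) = 20.
  m_3 = 3*20 - 30 = 30, d_3 = (1086 - 30^2)/3 = 186/3 = 62, a_3 = floor((32 + 30)/62) = 1.
  m_4 = 62*1 - 30 = 32, d_4 = (1086 - 32^2)/62 = 62/62 = 1, a_4 = floor((32 + 32)/1) = 64.
  m_5 = 1*64 - 32 = 32, d_5 = (1086 - 32^2)/1 = 62/1 = 62: (m_5, d_5) = (m_1, d_1) = (32, 62), so from here the quotients repeat a_1, ..., a_4; the period length is 4.
Hence the expansion of sqrt(1086) is a_0 = 32 followed by the repeating block 1, 20, 1, 64 (period 4).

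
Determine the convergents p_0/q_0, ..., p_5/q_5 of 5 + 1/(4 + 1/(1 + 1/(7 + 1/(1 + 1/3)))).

5/1, 21/4, 26/5, 203/39, 229/44, 890/171

Using the convergent recurrence p_i = a_i*p_{i-1} + p_{i-2}, q_i = a_i*q_{i-1} + q_{i-2} with p_{-2}=0, p_{-1}=1, q_{-2}=1, q_{-1}=0:
  i=0: a_0=5, p_0 = 5*1 + 0 = 5, q_0 = 5*0 + 1 = 1.
  i=1: a_1=4, p_1 = 4*5 + 1 = 21, q_1 = 4*1 + 0 = 4.
  i=2: a_2=1, p_2 = 1*21 + 5 = 26, q_2 = 1*4 + 1 = 5.
  i=3: a_3=7, p_3 = 7*26 + 21 = 203, q_3 = 7*5 + 4 = 39.
  i=4: a_4=1, p_4 = 1*203 + 26 = 229, q_4 = 1*39 + 5 = 44.
  i=5: a_5=3, p_5 = 3*229 + 203 = 890, q_5 = 3*44 + 39 = 171.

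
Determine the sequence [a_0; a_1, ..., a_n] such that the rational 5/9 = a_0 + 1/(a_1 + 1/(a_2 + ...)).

Run the Euclidean algorithm on 5 and 9; the successive quotients are the partial quotients a_0, a_1, ... (each step inverts the fractional part left over by the previous one):
  5 = 0*9 + 5, so a_0 = 0.
  9 = 1*5 + 4, so a_1 = 1.
  5 = 1*4 + 1, so a_2 = 1.
  4 = 4*1 + 0, so a_3 = 4.
The remainder reaches 0 after 4 divisions, so the expansion has 4 partial quotients, read off in order.

[0; 1, 1, 4]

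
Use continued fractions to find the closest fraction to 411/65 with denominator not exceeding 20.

120/19

Expand x = 411/65 as a continued fraction with the Euclidean algorithm:
  411 = 6*65 + 21, so a_0 = 6.
  65 = 3*21 + 2, so a_1 = 3.
  21 = 10*2 + 1, so a_2 = 10.
  2 = 2*1 + 0, so a_3 = 2.
so x = [6; 3, 10, 2].
Convergents (p_i = a_i*p_{i-1} + p_{i-2}, q_i = a_i*q_{i-1} + q_{i-2} with p_{-2}=0, p_{-1}=1, q_{-2}=1, q_{-1}=0), until the denominator exceeds 20:
  i=0: a_0=6, p_0 = 6*1 + 0 = 6, q_0 = 6*0 + 1 = 1.
  i=1: a_1=3, p_1 = 3*6 + 1 = 19, q_1 = 3*1 + 0 = 3.
  i=2: a_2=10, p_2 = 10*19 + 6 = 196, q_2 = 10*3 + 1 = 31.
q_2 = 31 > 20, so the last convergent with denominator <= 20 is p_1/q_1 = 19/3.
The closest fraction with denominator <= 20 is either p_1/q_1 or the intermediate fraction (k*p_1 + p_0)/(k*q_1 + q_0) with the largest k >= 1 whose denominator stays <= 20; these approach x as k grows, and every other convergent or intermediate fraction in range is farther away.
Largest k: floor((20 - q_0)/q_1) = floor((20 - 1)/3) = 6.
That gives (6*19 + 6)/(6*3 + 1) = 120/19.
Compare the errors: |x - 19/3| = |411*3 - 19*65|/(65*3) = 2/195, and |x - 120/19| = |411*19 - 120*65|/(65*19) = 9/1235.
Cross-multiplying, 9*195 = 1755 < 2470 = 2*1235, so 9/1235 is smaller: the intermediate fraction 120/19 is closer to x than 19/3.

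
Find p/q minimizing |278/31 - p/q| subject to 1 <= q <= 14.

Expand x = 278/31 as a continued fraction with the Euclidean algorithm:
  278 = 8*31 + 30, so a_0 = 8.
  31 = 1*30 + 1, so a_1 = 1.
  30 = 30*1 + 0, so a_2 = 30.
so x = [8; 1, 30].
Convergents (p_i = a_i*p_{i-1} + p_{i-2}, q_i = a_i*q_{i-1} + q_{i-2} with p_{-2}=0, p_{-1}=1, q_{-2}=1, q_{-1}=0), until the denominator exceeds 14:
  i=0: a_0=8, p_0 = 8*1 + 0 = 8, q_0 = 8*0 + 1 = 1.
  i=1: a_1=1, p_1 = 1*8 + 1 = 9, q_1 = 1*1 + 0 = 1.
  i=2: a_2=30, p_2 = 30*9 + 8 = 278, q_2 = 30*1 + 1 = 31.
q_2 = 31 > 14, so the last convergent with denominator <= 14 is p_1/q_1 = 9/1.
The closest fraction with denominator <= 14 is either p_1/q_1 or the intermediate fraction (k*p_1 + p_0)/(k*q_1 + q_0) with the largest k >= 1 whose denominator stays <= 14; these approach x as k grows, and every other convergent or intermediate fraction in range is farther away.
Largest k: floor((14 - q_0)/q_1) = floor((14 - 1)/1) = 13.
That gives (13*9 + 8)/(13*1 + 1) = 125/14.
Compare the errors: |x - 9/1| = |278*1 - 9*31|/(31*1) = 1/31, and |x - 125/14| = |278*14 - 125*31|/(31*14) = 17/434.
Cross-multiplying, 1*434 = 434 < 527 = 17*31, so 1/31 is smaller: the convergent 9/1 is closer to x than 125/14.

9/1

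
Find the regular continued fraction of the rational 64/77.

[0; 1, 4, 1, 12]

Run the Euclidean algorithm on 64 and 77; the successive quotients are the partial quotients a_0, a_1, ... (each step inverts the fractional part left over by the previous one):
  64 = 0*77 + 64, so a_0 = 0.
  77 = 1*64 + 13, so a_1 = 1.
  64 = 4*13 + 12, so a_2 = 4.
  13 = 1*12 + 1, so a_3 = 1.
  12 = 12*1 + 0, so a_4 = 12.
The remainder reaches 0 after 5 divisions, so the expansion has 5 partial quotients, read off in order.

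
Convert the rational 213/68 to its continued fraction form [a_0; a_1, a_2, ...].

[3; 7, 1, 1, 4]

Run the Euclidean algorithm on 213 and 68; the successive quotients are the partial quotients a_0, a_1, ... (each step inverts the fractional part left over by the previous one):
  213 = 3*68 + 9, so a_0 = 3.
  68 = 7*9 + 5, so a_1 = 7.
  9 = 1*5 + 4, so a_2 = 1.
  5 = 1*4 + 1, so a_3 = 1.
  4 = 4*1 + 0, so a_4 = 4.
The remainder reaches 0 after 5 divisions, so the expansion has 5 partial quotients, read off in order.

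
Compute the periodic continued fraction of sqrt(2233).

[47; (3, 1, 12, 1, 3, 94)]

Write x_i = (sqrt(2233) + m_i)/d_i with (m_0, d_0) = (0, 1). a_0 = floor(sqrt(2233)) = 47, since 47^2 = 2209 <= 2233 < 2304 = 48^2.
Iterate m_{i+1} = d_i*a_i - m_i, d_{i+1} = (2233 - m_{i+1}^2)/d_i, a_{i+1} = floor((a_0 + m_{i+1})/d_{i+1}):
  m_1 = 1*47 - 0 = 47, d_1 = (2233 - 47^2)/1 = 24/1 = 24, a_1 = floor((47 + 47)/24) = 3.
  m_2 = 24*3 - 47 = 25, d_2 = (2233 - 25^2)/24 = 1608/24 = 67, a_2 = floor((47 + 25)/67) = 1.
  m_3 = 67*1 - 25 = 42, d_3 = (2233 - 42^2)/67 = 469/67 = 7, a_3 = floor((47 + 42)/7) = 12.
  m_4 = 7*12 - 42 = 42, d_4 = (2233 - 42^2)/7 = 469/7 = 67, a_4 = floor((47 + 42)/67) = 1.
  m_5 = 67*1 - 42 = 25, d_5 = (2233 - 25^2)/67 = 1608/67 = 24, a_5 = floor((47 + 25)/24) = 3.
  m_6 = 24*3 - 25 = 47, d_6 = (2233 - 47^2)/24 = 24/24 = 1, a_6 = floor((47 + 47)/1) = 94.
  m_7 = 1*94 - 47 = 47, d_7 = (2233 - 47^2)/1 = 24/1 = 24: (m_7, d_7) = (m_1, d_1) = (47, 24), so from here the quotients repeat a_1, ..., a_6; the period length is 6.
Hence the expansion of sqrt(2233) is a_0 = 47 followed by the repeating block 3, 1, 12, 1, 3, 94 (period 6).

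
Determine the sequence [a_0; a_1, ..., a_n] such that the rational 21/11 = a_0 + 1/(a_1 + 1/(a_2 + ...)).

Run the Euclidean algorithm on 21 and 11; the successive quotients are the partial quotients a_0, a_1, ... (each step inverts the fractional part left over by the previous one):
  21 = 1*11 + 10, so a_0 = 1.
  11 = 1*10 + 1, so a_1 = 1.
  10 = 10*1 + 0, so a_2 = 10.
The remainder reaches 0 after 3 divisions, so the expansion has 3 partial quotients, read off in order.

[1; 1, 10]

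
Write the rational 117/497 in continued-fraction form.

[0; 4, 4, 29]

Run the Euclidean algorithm on 117 and 497; the successive quotients are the partial quotients a_0, a_1, ... (each step inverts the fractional part left over by the previous one):
  117 = 0*497 + 117, so a_0 = 0.
  497 = 4*117 + 29, so a_1 = 4.
  117 = 4*29 + 1, so a_2 = 4.
  29 = 29*1 + 0, so a_3 = 29.
The remainder reaches 0 after 4 divisions, so the expansion has 4 partial quotients, read off in order.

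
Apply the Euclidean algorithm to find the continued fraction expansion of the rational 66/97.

[0; 1, 2, 7, 1, 3]

Run the Euclidean algorithm on 66 and 97; the successive quotients are the partial quotients a_0, a_1, ... (each step inverts the fractional part left over by the previous one):
  66 = 0*97 + 66, so a_0 = 0.
  97 = 1*66 + 31, so a_1 = 1.
  66 = 2*31 + 4, so a_2 = 2.
  31 = 7*4 + 3, so a_3 = 7.
  4 = 1*3 + 1, so a_4 = 1.
  3 = 3*1 + 0, so a_5 = 3.
The remainder reaches 0 after 6 divisions, so the expansion has 6 partial quotients, read off in order.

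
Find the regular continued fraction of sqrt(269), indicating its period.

Write x_i = (sqrt(269) + m_i)/d_i with (m_0, d_0) = (0, 1). a_0 = floor(sqrt(269)) = 16, since 16^2 = 256 <= 269 < 289 = 17^2.
Iterate m_{i+1} = d_i*a_i - m_i, d_{i+1} = (269 - m_{i+1}^2)/d_i, a_{i+1} = floor((a_0 + m_{i+1})/d_{i+1}):
  m_1 = 1*16 - 0 = 16, d_1 = (269 - 16^2)/1 = 13/1 = 13, a_1 = floor((16 + 16)/13) = 2.
  m_2 = 13*2 - 16 = 10, d_2 = (269 - 10^2)/13 = 169/13 = 13, a_2 = floor((16 + 10)/13) = 2.
  m_3 = 13*2 - 10 = 16, d_3 = (269 - 16^2)/13 = 13/13 = 1, a_3 = floor((16 + 16)/1) = 32.
  m_4 = 1*32 - 16 = 16, d_4 = (269 - 16^2)/1 = 13/1 = 13: (m_4, d_4) = (m_1, d_1) = (16, 13), so from here the quotients repeat a_1, ..., a_3; the period length is 3.
Hence the expansion of sqrt(269) is a_0 = 16 followed by the repeating block 2, 2, 32 (period 3).

[16; (2, 2, 32)]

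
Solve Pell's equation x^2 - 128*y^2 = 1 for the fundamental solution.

First expand sqrt(128) as a continued fraction. With x_i = (sqrt(128) + m_i)/d_i and (m_0, d_0) = (0, 1): a_0 = floor(sqrt(128)) = 11, since 11^2 = 121 <= 128 < 144 = 12^2.
Iterate m_{i+1} = d_i*a_i - m_i, d_{i+1} = (128 - m_{i+1}^2)/d_i, a_{i+1} = floor((a_0 + m_{i+1})/d_{i+1}):
  m_1 = 1*11 - 0 = 11, d_1 = (128 - 11^2)/1 = 7/1 = 7, a_1 = floor((11 + 11)/7) = 3.
  m_2 = 7*3 - 11 = 10, d_2 = (128 - 10^2)/7 = 28/7 = 4, a_2 = floor((11 + 10)/4) = 5.
  m_3 = 4*5 - 10 = 10, d_3 = (128 - 10^2)/4 = 28/4 = 7, a_3 = floor((11 + 10)/7) = 3.
  m_4 = 7*3 - 10 = 11, d_4 = (128 - 11^2)/7 = 7/7 = 1, a_4 = floor((11 + 11)/1) = 22.
  m_5 = 1*22 - 11 = 11, d_5 = (128 - 11^2)/1 = 7/1 = 7: (m_5, d_5) = (m_1, d_1) = (11, 7), so from here the quotients repeat a_1, ..., a_4; the period length is 4.
So sqrt(128) = [11; (3, 5, 3, 22)] with period length k = 4.
k is even, so the fundamental solution of x^2 - 128y^2 = 1 is (p_{k-1}, q_{k-1}) = (p_3, q_3); compute convergents through index 3.
Convergents (p_i = a_i*p_{i-1} + p_{i-2}, q_i = a_i*q_{i-1} + q_{i-2} with p_{-2}=0, p_{-1}=1, q_{-2}=1, q_{-1}=0):
  i=0: a_0=11, p_0 = 11*1 + 0 = 11, q_0 = 11*0 + 1 = 1.
  i=1: a_1=3, p_1 = 3*11 + 1 = 34, q_1 = 3*1 + 0 = 3.
  i=2: a_2=5, p_2 = 5*34 + 11 = 181, q_2 = 5*3 + 1 = 16.
  i=3: a_3=3, p_3 = 3*181 + 34 = 577, q_3 = 3*16 + 3 = 51.
Check: 577^2 - 128*51^2 = 332929 - 332928 = 1, so (x, y) = (577, 51) solves the equation, and by the theorem it is the least positive solution.

(x, y) = (577, 51)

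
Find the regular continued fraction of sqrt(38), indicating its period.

Write x_i = (sqrt(38) + m_i)/d_i with (m_0, d_0) = (0, 1). a_0 = floor(sqrt(38)) = 6, since 6^2 = 36 <= 38 < 49 = 7^2.
Iterate m_{i+1} = d_i*a_i - m_i, d_{i+1} = (38 - m_{i+1}^2)/d_i, a_{i+1} = floor((a_0 + m_{i+1})/d_{i+1}):
  m_1 = 1*6 - 0 = 6, d_1 = (38 - 6^2)/1 = 2/1 = 2, a_1 = floor((6 + 6)/2) = 6.
  m_2 = 2*6 - 6 = 6, d_2 = (38 - 6^2)/2 = 2/2 = 1, a_2 = floor((6 + 6)/1) = 12.
  m_3 = 1*12 - 6 = 6, d_3 = (38 - 6^2)/1 = 2/1 = 2: (m_3, d_3) = (m_1, d_1) = (6, 2), so from here the quotients repeat a_1, a_2; the period length is 2.
Hence the expansion of sqrt(38) is a_0 = 6 followed by the repeating block 6, 12 (period 2).

[6; (6, 12)]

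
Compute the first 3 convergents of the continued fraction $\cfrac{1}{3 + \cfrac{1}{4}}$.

0/1, 1/3, 4/13

Using the convergent recurrence p_i = a_i*p_{i-1} + p_{i-2}, q_i = a_i*q_{i-1} + q_{i-2} with p_{-2}=0, p_{-1}=1, q_{-2}=1, q_{-1}=0:
  i=0: a_0=0, p_0 = 0*1 + 0 = 0, q_0 = 0*0 + 1 = 1.
  i=1: a_1=3, p_1 = 3*0 + 1 = 1, q_1 = 3*1 + 0 = 3.
  i=2: a_2=4, p_2 = 4*1 + 0 = 4, q_2 = 4*3 + 1 = 13.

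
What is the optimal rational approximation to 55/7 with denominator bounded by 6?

Expand x = 55/7 as a continued fraction with the Euclidean algorithm:
  55 = 7*7 + 6, so a_0 = 7.
  7 = 1*6 + 1, so a_1 = 1.
  6 = 6*1 + 0, so a_2 = 6.
so x = [7; 1, 6].
Convergents (p_i = a_i*p_{i-1} + p_{i-2}, q_i = a_i*q_{i-1} + q_{i-2} with p_{-2}=0, p_{-1}=1, q_{-2}=1, q_{-1}=0), until the denominator exceeds 6:
  i=0: a_0=7, p_0 = 7*1 + 0 = 7, q_0 = 7*0 + 1 = 1.
  i=1: a_1=1, p_1 = 1*7 + 1 = 8, q_1 = 1*1 + 0 = 1.
  i=2: a_2=6, p_2 = 6*8 + 7 = 55, q_2 = 6*1 + 1 = 7.
q_2 = 7 > 6, so the last convergent with denominator <= 6 is p_1/q_1 = 8/1.
The closest fraction with denominator <= 6 is either p_1/q_1 or the intermediate fraction (k*p_1 + p_0)/(k*q_1 + q_0) with the largest k >= 1 whose denominator stays <= 6; these approach x as k grows, and every other convergent or intermediate fraction in range is farther away.
Largest k: floor((6 - q_0)/q_1) = floor((6 - 1)/1) = 5.
That gives (5*8 + 7)/(5*1 + 1) = 47/6.
Compare the errors: |x - 8/1| = |55*1 - 8*7|/(7*1) = 1/7, and |x - 47/6| = |55*6 - 47*7|/(7*6) = 1/42.
Cross-multiplying, 1*7 = 7 < 42 = 1*42, so 1/42 is smaller: the intermediate fraction 47/6 is closer to x than 8/1.

47/6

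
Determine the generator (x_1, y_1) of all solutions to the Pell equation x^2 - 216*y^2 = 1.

First expand sqrt(216) as a continued fraction. With x_i = (sqrt(216) + m_i)/d_i and (m_0, d_0) = (0, 1): a_0 = floor(sqrt(216)) = 14, since 14^2 = 196 <= 216 < 225 = 15^2.
Iterate m_{i+1} = d_i*a_i - m_i, d_{i+1} = (216 - m_{i+1}^2)/d_i, a_{i+1} = floor((a_0 + m_{i+1})/d_{i+1}):
  m_1 = 1*14 - 0 = 14, d_1 = (216 - 14^2)/1 = 20/1 = 20, a_1 = floor((14 + 14)/20) = 1.
  m_2 = 20*1 - 14 = 6, d_2 = (216 - 6^2)/20 = 180/20 = 9, a_2 = floor((14 + 6)/9) = 2.
  m_3 = 9*2 - 6 = 12, d_3 = (216 - 12^2)/9 = 72/9 = 8, a_3 = floor((14 + 12)/8) = 3.
  m_4 = 8*3 - 12 = 12, d_4 = (216 - 12^2)/8 = 72/8 = 9, a_4 = floor((14 + 12)/9) = 2.
  m_5 = 9*2 - 12 = 6, d_5 = (216 - 6^2)/9 = 180/9 = 20, a_5 = floor((14 + 6)/20) = 1.
  m_6 = 20*1 - 6 = 14, d_6 = (216 - 14^2)/20 = 20/20 = 1, a_6 = floor((14 + 14)/1) = 28.
  m_7 = 1*28 - 14 = 14, d_7 = (216 - 14^2)/1 = 20/1 = 20: (m_7, d_7) = (m_1, d_1) = (14, 20), so from here the quotients repeat a_1, ..., a_6; the period length is 6.
So sqrt(216) = [14; (1, 2, 3, 2, 1, 28)] with period length k = 6.
k is even, so the fundamental solution of x^2 - 216y^2 = 1 is (p_{k-1}, q_{k-1}) = (p_5, q_5); compute convergents through index 5.
Convergents (p_i = a_i*p_{i-1} + p_{i-2}, q_i = a_i*q_{i-1} + q_{i-2} with p_{-2}=0, p_{-1}=1, q_{-2}=1, q_{-1}=0):
  i=0: a_0=14, p_0 = 14*1 + 0 = 14, q_0 = 14*0 + 1 = 1.
  i=1: a_1=1, p_1 = 1*14 + 1 = 15, q_1 = 1*1 + 0 = 1.
  i=2: a_2=2, p_2 = 2*15 + 14 = 44, q_2 = 2*1 + 1 = 3.
  i=3: a_3=3, p_3 = 3*44 + 15 = 147, q_3 = 3*3 + 1 = 10.
  i=4: a_4=2, p_4 = 2*147 + 44 = 338, q_4 = 2*10 + 3 = 23.
  i=5: a_5=1, p_5 = 1*338 + 147 = 485, q_5 = 1*23 + 10 = 33.
Check: 485^2 - 216*33^2 = 235225 - 235224 = 1, so (x, y) = (485, 33) solves the equation, and by the theorem it is the least positive solution.

(x, y) = (485, 33)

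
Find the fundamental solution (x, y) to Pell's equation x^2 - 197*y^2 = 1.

(x, y) = (393, 28)

First expand sqrt(197) as a continued fraction. With x_i = (sqrt(197) + m_i)/d_i and (m_0, d_0) = (0, 1): a_0 = floor(sqrt(197)) = 14, since 14^2 = 196 <= 197 < 225 = 15^2.
Iterate m_{i+1} = d_i*a_i - m_i, d_{i+1} = (197 - m_{i+1}^2)/d_i, a_{i+1} = floor((a_0 + m_{i+1})/d_{i+1}):
  m_1 = 1*14 - 0 = 14, d_1 = (197 - 14^2)/1 = 1/1 = 1, a_1 = floor((14 + 14)/1) = 28.
  m_2 = 1*28 - 14 = 14, d_2 = (197 - 14^2)/1 = 1/1 = 1: (m_2, d_2) = (m_1, d_1) = (14, 1), so from here the quotient a_1 repeats; the period length is 1.
So sqrt(197) = [14; (28)] with period length k = 1.
k is odd, so (p_{k-1}, q_{k-1}) only solves x^2 - 197y^2 = -1 and the fundamental solution of x^2 - 197y^2 = 1 is (p_{2k-1}, q_{2k-1}) = (p_1, q_1); compute convergents through index 1, running through the period twice.
Convergents (p_i = a_i*p_{i-1} + p_{i-2}, q_i = a_i*q_{i-1} + q_{i-2} with p_{-2}=0, p_{-1}=1, q_{-2}=1, q_{-1}=0):
  i=0: a_0=14, p_0 = 14*1 + 0 = 14, q_0 = 14*0 + 1 = 1.
  i=1: a_1=28, p_1 = 28*14 + 1 = 393, q_1 = 28*1 + 0 = 28.
Indeed p_0^2 - 197*q_0^2 = 196 - 197 = -1, not +1.
Check: 393^2 - 197*28^2 = 154449 - 154448 = 1, so (x, y) = (393, 28) solves the equation, and by the theorem it is the least positive solution.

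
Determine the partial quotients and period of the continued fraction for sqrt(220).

[14; (1, 4, 1, 28)]

Write x_i = (sqrt(220) + m_i)/d_i with (m_0, d_0) = (0, 1). a_0 = floor(sqrt(220)) = 14, since 14^2 = 196 <= 220 < 225 = 15^2.
Iterate m_{i+1} = d_i*a_i - m_i, d_{i+1} = (220 - m_{i+1}^2)/d_i, a_{i+1} = floor((a_0 + m_{i+1})/d_{i+1}):
  m_1 = 1*14 - 0 = 14, d_1 = (220 - 14^2)/1 = 24/1 = 24, a_1 = floor((14 + 14)/24) = 1.
  m_2 = 24*1 - 14 = 10, d_2 = (220 - 10^2)/24 = 120/24 = 5, a_2 = floor((14 + 10)/5) = 4.
  m_3 = 5*4 - 10 = 10, d_3 = (220 - 10^2)/5 = 120/5 = 24, a_3 = floor((14 + 10)/24) = 1.
  m_4 = 24*1 - 10 = 14, d_4 = (220 - 14^2)/24 = 24/24 = 1, a_4 = floor((14 + 14)/1) = 28.
  m_5 = 1*28 - 14 = 14, d_5 = (220 - 14^2)/1 = 24/1 = 24: (m_5, d_5) = (m_1, d_1) = (14, 24), so from here the quotients repeat a_1, ..., a_4; the period length is 4.
Hence the expansion of sqrt(220) is a_0 = 14 followed by the repeating block 1, 4, 1, 28 (period 4).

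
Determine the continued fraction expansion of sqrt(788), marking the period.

[28; (14, 56)]

Write x_i = (sqrt(788) + m_i)/d_i with (m_0, d_0) = (0, 1). a_0 = floor(sqrt(788)) = 28, since 28^2 = 784 <= 788 < 841 = 29^2.
Iterate m_{i+1} = d_i*a_i - m_i, d_{i+1} = (788 - m_{i+1}^2)/d_i, a_{i+1} = floor((a_0 + m_{i+1})/d_{i+1}):
  m_1 = 1*28 - 0 = 28, d_1 = (788 - 28^2)/1 = 4/1 = 4, a_1 = floor((28 + 28)/4) = 14.
  m_2 = 4*14 - 28 = 28, d_2 = (788 - 28^2)/4 = 4/4 = 1, a_2 = floor((28 + 28)/1) = 56.
  m_3 = 1*56 - 28 = 28, d_3 = (788 - 28^2)/1 = 4/1 = 4: (m_3, d_3) = (m_1, d_1) = (28, 4), so from here the quotients repeat a_1, a_2; the period length is 2.
Hence the expansion of sqrt(788) is a_0 = 28 followed by the repeating block 14, 56 (period 2).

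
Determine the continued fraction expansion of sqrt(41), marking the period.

Write x_i = (sqrt(41) + m_i)/d_i with (m_0, d_0) = (0, 1). a_0 = floor(sqrt(41)) = 6, since 6^2 = 36 <= 41 < 49 = 7^2.
Iterate m_{i+1} = d_i*a_i - m_i, d_{i+1} = (41 - m_{i+1}^2)/d_i, a_{i+1} = floor((a_0 + m_{i+1})/d_{i+1}):
  m_1 = 1*6 - 0 = 6, d_1 = (41 - 6^2)/1 = 5/1 = 5, a_1 = floor((6 + 6)/5) = 2.
  m_2 = 5*2 - 6 = 4, d_2 = (41 - 4^2)/5 = 25/5 = 5, a_2 = floor((6 + 4)/5) = 2.
  m_3 = 5*2 - 4 = 6, d_3 = (41 - 6^2)/5 = 5/5 = 1, a_3 = floor((6 + 6)/1) = 12.
  m_4 = 1*12 - 6 = 6, d_4 = (41 - 6^2)/1 = 5/1 = 5: (m_4, d_4) = (m_1, d_1) = (6, 5), so from here the quotients repeat a_1, ..., a_3; the period length is 3.
Hence the expansion of sqrt(41) is a_0 = 6 followed by the repeating block 2, 2, 12 (period 3).

[6; (2, 2, 12)]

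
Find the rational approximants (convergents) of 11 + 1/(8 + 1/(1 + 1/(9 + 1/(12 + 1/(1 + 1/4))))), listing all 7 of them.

Using the convergent recurrence p_i = a_i*p_{i-1} + p_{i-2}, q_i = a_i*q_{i-1} + q_{i-2} with p_{-2}=0, p_{-1}=1, q_{-2}=1, q_{-1}=0:
  i=0: a_0=11, p_0 = 11*1 + 0 = 11, q_0 = 11*0 + 1 = 1.
  i=1: a_1=8, p_1 = 8*11 + 1 = 89, q_1 = 8*1 + 0 = 8.
  i=2: a_2=1, p_2 = 1*89 + 11 = 100, q_2 = 1*8 + 1 = 9.
  i=3: a_3=9, p_3 = 9*100 + 89 = 989, q_3 = 9*9 + 8 = 89.
  i=4: a_4=12, p_4 = 12*989 + 100 = 11968, q_4 = 12*89 + 9 = 1077.
  i=5: a_5=1, p_5 = 1*11968 + 989 = 12957, q_5 = 1*1077 + 89 = 1166.
  i=6: a_6=4, p_6 = 4*12957 + 11968 = 63796, q_6 = 4*1166 + 1077 = 5741.

11/1, 89/8, 100/9, 989/89, 11968/1077, 12957/1166, 63796/5741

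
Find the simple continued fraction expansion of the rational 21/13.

[1; 1, 1, 1, 1, 2]

Run the Euclidean algorithm on 21 and 13; the successive quotients are the partial quotients a_0, a_1, ... (each step inverts the fractional part left over by the previous one):
  21 = 1*13 + 8, so a_0 = 1.
  13 = 1*8 + 5, so a_1 = 1.
  8 = 1*5 + 3, so a_2 = 1.
  5 = 1*3 + 2, so a_3 = 1.
  3 = 1*2 + 1, so a_4 = 1.
  2 = 2*1 + 0, so a_5 = 2.
The remainder reaches 0 after 6 divisions, so the expansion has 6 partial quotients, read off in order.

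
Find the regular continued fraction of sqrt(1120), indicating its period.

Write x_i = (sqrt(1120) + m_i)/d_i with (m_0, d_0) = (0, 1). a_0 = floor(sqrt(1120)) = 33, since 33^2 = 1089 <= 1120 < 1156 = 34^2.
Iterate m_{i+1} = d_i*a_i - m_i, d_{i+1} = (1120 - m_{i+1}^2)/d_i, a_{i+1} = floor((a_0 + m_{i+1})/d_{i+1}):
  m_1 = 1*33 - 0 = 33, d_1 = (1120 - 33^2)/1 = 31/1 = 31, a_1 = floor((33 + 33)/31) = 2.
  m_2 = 31*2 - 33 = 29, d_2 = (1120 - 29^2)/31 = 279/31 = 9, a_2 = floor((33 + 29)/9) = 6.
  m_3 = 9*6 - 29 = 25, d_3 = (1120 - 25^2)/9 = 495/9 = 55, a_3 = floor((33 + 25)/55) = 1.
  m_4 = 55*1 - 25 = 30, d_4 = (1120 - 30^2)/55 = 220/55 = 4, a_4 = floor((33 + 30)/4) = 15.
  m_5 = 4*15 - 30 = 30, d_5 = (1120 - 30^2)/4 = 220/4 = 55, a_5 = floor((33 + 30)/55) = 1.
  m_6 = 55*1 - 30 = 25, d_6 = (1120 - 25^2)/55 = 495/55 = 9, a_6 = floor((33 + 25)/9) = 6.
  m_7 = 9*6 - 25 = 29, d_7 = (1120 - 29^2)/9 = 279/9 = 31, a_7 = floor((33 + 29)/31) = 2.
  m_8 = 31*2 - 29 = 33, d_8 = (1120 - 33^2)/31 = 31/31 = 1, a_8 = floor((33 + 33)/1) = 66.
  m_9 = 1*66 - 33 = 33, d_9 = (1120 - 33^2)/1 = 31/1 = 31: (m_9, d_9) = (m_1, d_1) = (33, 31), so from here the quotients repeat a_1, ..., a_8; the period length is 8.
Hence the expansion of sqrt(1120) is a_0 = 33 followed by the repeating block 2, 6, 1, 15, 1, 6, 2, 66 (period 8).

[33; (2, 6, 1, 15, 1, 6, 2, 66)]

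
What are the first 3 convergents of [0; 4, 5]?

Using the convergent recurrence p_i = a_i*p_{i-1} + p_{i-2}, q_i = a_i*q_{i-1} + q_{i-2} with p_{-2}=0, p_{-1}=1, q_{-2}=1, q_{-1}=0:
  i=0: a_0=0, p_0 = 0*1 + 0 = 0, q_0 = 0*0 + 1 = 1.
  i=1: a_1=4, p_1 = 4*0 + 1 = 1, q_1 = 4*1 + 0 = 4.
  i=2: a_2=5, p_2 = 5*1 + 0 = 5, q_2 = 5*4 + 1 = 21.

0/1, 1/4, 5/21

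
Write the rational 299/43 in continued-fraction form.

[6; 1, 20, 2]

Run the Euclidean algorithm on 299 and 43; the successive quotients are the partial quotients a_0, a_1, ... (each step inverts the fractional part left over by the previous one):
  299 = 6*43 + 41, so a_0 = 6.
  43 = 1*41 + 2, so a_1 = 1.
  41 = 20*2 + 1, so a_2 = 20.
  2 = 2*1 + 0, so a_3 = 2.
The remainder reaches 0 after 4 divisions, so the expansion has 4 partial quotients, read off in order.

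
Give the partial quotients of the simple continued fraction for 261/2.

[130; 2]

Run the Euclidean algorithm on 261 and 2; the successive quotients are the partial quotients a_0, a_1, ... (each step inverts the fractional part left over by the previous one):
  261 = 130*2 + 1, so a_0 = 130.
  2 = 2*1 + 0, so a_1 = 2.
The remainder reaches 0 after 2 divisions, so the expansion has 2 partial quotients, read off in order.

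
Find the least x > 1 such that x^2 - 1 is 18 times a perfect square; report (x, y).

First expand sqrt(18) as a continued fraction. With x_i = (sqrt(18) + m_i)/d_i and (m_0, d_0) = (0, 1): a_0 = floor(sqrt(18)) = 4, since 4^2 = 16 <= 18 < 25 = 5^2.
Iterate m_{i+1} = d_i*a_i - m_i, d_{i+1} = (18 - m_{i+1}^2)/d_i, a_{i+1} = floor((a_0 + m_{i+1})/d_{i+1}):
  m_1 = 1*4 - 0 = 4, d_1 = (18 - 4^2)/1 = 2/1 = 2, a_1 = floor((4 + 4)/2) = 4.
  m_2 = 2*4 - 4 = 4, d_2 = (18 - 4^2)/2 = 2/2 = 1, a_2 = floor((4 + 4)/1) = 8.
  m_3 = 1*8 - 4 = 4, d_3 = (18 - 4^2)/1 = 2/1 = 2: (m_3, d_3) = (m_1, d_1) = (4, 2), so from here the quotients repeat a_1, a_2; the period length is 2.
So sqrt(18) = [4; (4, 8)] with period length k = 2.
k is even, so the fundamental solution of x^2 - 18y^2 = 1 is (p_{k-1}, q_{k-1}) = (p_1, q_1); compute convergents through index 1.
Convergents (p_i = a_i*p_{i-1} + p_{i-2}, q_i = a_i*q_{i-1} + q_{i-2} with p_{-2}=0, p_{-1}=1, q_{-2}=1, q_{-1}=0):
  i=0: a_0=4, p_0 = 4*1 + 0 = 4, q_0 = 4*0 + 1 = 1.
  i=1: a_1=4, p_1 = 4*4 + 1 = 17, q_1 = 4*1 + 0 = 4.
Check: 17^2 - 18*4^2 = 289 - 288 = 1, so (x, y) = (17, 4) solves the equation, and by the theorem it is the least positive solution.

(x, y) = (17, 4)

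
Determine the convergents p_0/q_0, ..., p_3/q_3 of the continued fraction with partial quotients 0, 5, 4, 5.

Using the convergent recurrence p_i = a_i*p_{i-1} + p_{i-2}, q_i = a_i*q_{i-1} + q_{i-2} with p_{-2}=0, p_{-1}=1, q_{-2}=1, q_{-1}=0:
  i=0: a_0=0, p_0 = 0*1 + 0 = 0, q_0 = 0*0 + 1 = 1.
  i=1: a_1=5, p_1 = 5*0 + 1 = 1, q_1 = 5*1 + 0 = 5.
  i=2: a_2=4, p_2 = 4*1 + 0 = 4, q_2 = 4*5 + 1 = 21.
  i=3: a_3=5, p_3 = 5*4 + 1 = 21, q_3 = 5*21 + 5 = 110.

0/1, 1/5, 4/21, 21/110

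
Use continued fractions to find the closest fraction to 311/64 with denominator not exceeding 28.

34/7

Expand x = 311/64 as a continued fraction with the Euclidean algorithm:
  311 = 4*64 + 55, so a_0 = 4.
  64 = 1*55 + 9, so a_1 = 1.
  55 = 6*9 + 1, so a_2 = 6.
  9 = 9*1 + 0, so a_3 = 9.
so x = [4; 1, 6, 9].
Convergents (p_i = a_i*p_{i-1} + p_{i-2}, q_i = a_i*q_{i-1} + q_{i-2} with p_{-2}=0, p_{-1}=1, q_{-2}=1, q_{-1}=0), until the denominator exceeds 28:
  i=0: a_0=4, p_0 = 4*1 + 0 = 4, q_0 = 4*0 + 1 = 1.
  i=1: a_1=1, p_1 = 1*4 + 1 = 5, q_1 = 1*1 + 0 = 1.
  i=2: a_2=6, p_2 = 6*5 + 4 = 34, q_2 = 6*1 + 1 = 7.
  i=3: a_3=9, p_3 = 9*34 + 5 = 311, q_3 = 9*7 + 1 = 64.
q_3 = 64 > 28, so the last convergent with denominator <= 28 is p_2/q_2 = 34/7.
The closest fraction with denominator <= 28 is either p_2/q_2 or the intermediate fraction (k*p_2 + p_1)/(k*q_2 + q_1) with the largest k >= 1 whose denominator stays <= 28; these approach x as k grows, and every other convergent or intermediate fraction in range is farther away.
Largest k: floor((28 - q_1)/q_2) = floor((28 - 1)/7) = 3.
That gives (3*34 + 5)/(3*7 + 1) = 107/22.
Compare the errors: |x - 34/7| = |311*7 - 34*64|/(64*7) = 1/448, and |x - 107/22| = |311*22 - 107*64|/(64*22) = 6/1408.
Cross-multiplying, 1*1408 = 1408 < 2688 = 6*448, so 1/448 is smaller: the convergent 34/7 is closer to x than 107/22.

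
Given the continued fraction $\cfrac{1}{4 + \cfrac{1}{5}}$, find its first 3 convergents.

Using the convergent recurrence p_i = a_i*p_{i-1} + p_{i-2}, q_i = a_i*q_{i-1} + q_{i-2} with p_{-2}=0, p_{-1}=1, q_{-2}=1, q_{-1}=0:
  i=0: a_0=0, p_0 = 0*1 + 0 = 0, q_0 = 0*0 + 1 = 1.
  i=1: a_1=4, p_1 = 4*0 + 1 = 1, q_1 = 4*1 + 0 = 4.
  i=2: a_2=5, p_2 = 5*1 + 0 = 5, q_2 = 5*4 + 1 = 21.

0/1, 1/4, 5/21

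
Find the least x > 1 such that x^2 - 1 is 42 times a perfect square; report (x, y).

(x, y) = (13, 2)

First expand sqrt(42) as a continued fraction. With x_i = (sqrt(42) + m_i)/d_i and (m_0, d_0) = (0, 1): a_0 = floor(sqrt(42)) = 6, since 6^2 = 36 <= 42 < 49 = 7^2.
Iterate m_{i+1} = d_i*a_i - m_i, d_{i+1} = (42 - m_{i+1}^2)/d_i, a_{i+1} = floor((a_0 + m_{i+1})/d_{i+1}):
  m_1 = 1*6 - 0 = 6, d_1 = (42 - 6^2)/1 = 6/1 = 6, a_1 = floor((6 + 6)/6) = 2.
  m_2 = 6*2 - 6 = 6, d_2 = (42 - 6^2)/6 = 6/6 = 1, a_2 = floor((6 + 6)/1) = 12.
  m_3 = 1*12 - 6 = 6, d_3 = (42 - 6^2)/1 = 6/1 = 6: (m_3, d_3) = (m_1, d_1) = (6, 6), so from here the quotients repeat a_1, a_2; the period length is 2.
So sqrt(42) = [6; (2, 12)] with period length k = 2.
k is even, so the fundamental solution of x^2 - 42y^2 = 1 is (p_{k-1}, q_{k-1}) = (p_1, q_1); compute convergents through index 1.
Convergents (p_i = a_i*p_{i-1} + p_{i-2}, q_i = a_i*q_{i-1} + q_{i-2} with p_{-2}=0, p_{-1}=1, q_{-2}=1, q_{-1}=0):
  i=0: a_0=6, p_0 = 6*1 + 0 = 6, q_0 = 6*0 + 1 = 1.
  i=1: a_1=2, p_1 = 2*6 + 1 = 13, q_1 = 2*1 + 0 = 2.
Check: 13^2 - 42*2^2 = 169 - 168 = 1, so (x, y) = (13, 2) solves the equation, and by the theorem it is the least positive solution.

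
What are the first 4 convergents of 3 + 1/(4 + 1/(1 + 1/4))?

3/1, 13/4, 16/5, 77/24

Using the convergent recurrence p_i = a_i*p_{i-1} + p_{i-2}, q_i = a_i*q_{i-1} + q_{i-2} with p_{-2}=0, p_{-1}=1, q_{-2}=1, q_{-1}=0:
  i=0: a_0=3, p_0 = 3*1 + 0 = 3, q_0 = 3*0 + 1 = 1.
  i=1: a_1=4, p_1 = 4*3 + 1 = 13, q_1 = 4*1 + 0 = 4.
  i=2: a_2=1, p_2 = 1*13 + 3 = 16, q_2 = 1*4 + 1 = 5.
  i=3: a_3=4, p_3 = 4*16 + 13 = 77, q_3 = 4*5 + 4 = 24.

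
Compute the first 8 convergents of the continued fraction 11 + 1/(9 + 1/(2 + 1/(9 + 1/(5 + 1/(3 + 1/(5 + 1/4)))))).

11/1, 100/9, 211/19, 1999/180, 10206/919, 32617/2937, 173291/15604, 725781/65353

Using the convergent recurrence p_i = a_i*p_{i-1} + p_{i-2}, q_i = a_i*q_{i-1} + q_{i-2} with p_{-2}=0, p_{-1}=1, q_{-2}=1, q_{-1}=0:
  i=0: a_0=11, p_0 = 11*1 + 0 = 11, q_0 = 11*0 + 1 = 1.
  i=1: a_1=9, p_1 = 9*11 + 1 = 100, q_1 = 9*1 + 0 = 9.
  i=2: a_2=2, p_2 = 2*100 + 11 = 211, q_2 = 2*9 + 1 = 19.
  i=3: a_3=9, p_3 = 9*211 + 100 = 1999, q_3 = 9*19 + 9 = 180.
  i=4: a_4=5, p_4 = 5*1999 + 211 = 10206, q_4 = 5*180 + 19 = 919.
  i=5: a_5=3, p_5 = 3*10206 + 1999 = 32617, q_5 = 3*919 + 180 = 2937.
  i=6: a_6=5, p_6 = 5*32617 + 10206 = 173291, q_6 = 5*2937 + 919 = 15604.
  i=7: a_7=4, p_7 = 4*173291 + 32617 = 725781, q_7 = 4*15604 + 2937 = 65353.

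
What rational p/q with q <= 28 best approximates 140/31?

122/27

Expand x = 140/31 as a continued fraction with the Euclidean algorithm:
  140 = 4*31 + 16, so a_0 = 4.
  31 = 1*16 + 15, so a_1 = 1.
  16 = 1*15 + 1, so a_2 = 1.
  15 = 15*1 + 0, so a_3 = 15.
so x = [4; 1, 1, 15].
Convergents (p_i = a_i*p_{i-1} + p_{i-2}, q_i = a_i*q_{i-1} + q_{i-2} with p_{-2}=0, p_{-1}=1, q_{-2}=1, q_{-1}=0), until the denominator exceeds 28:
  i=0: a_0=4, p_0 = 4*1 + 0 = 4, q_0 = 4*0 + 1 = 1.
  i=1: a_1=1, p_1 = 1*4 + 1 = 5, q_1 = 1*1 + 0 = 1.
  i=2: a_2=1, p_2 = 1*5 + 4 = 9, q_2 = 1*1 + 1 = 2.
  i=3: a_3=15, p_3 = 15*9 + 5 = 140, q_3 = 15*2 + 1 = 31.
q_3 = 31 > 28, so the last convergent with denominator <= 28 is p_2/q_2 = 9/2.
The closest fraction with denominator <= 28 is either p_2/q_2 or the intermediate fraction (k*p_2 + p_1)/(k*q_2 + q_1) with the largest k >= 1 whose denominator stays <= 28; these approach x as k grows, and every other convergent or intermediate fraction in range is farther away.
Largest k: floor((28 - q_1)/q_2) = floor((28 - 1)/2) = 13.
That gives (13*9 + 5)/(13*2 + 1) = 122/27.
Compare the errors: |x - 9/2| = |140*2 - 9*31|/(31*2) = 1/62, and |x - 122/27| = |140*27 - 122*31|/(31*27) = 2/837.
Cross-multiplying, 2*62 = 124 < 837 = 1*837, so 2/837 is smaller: the intermediate fraction 122/27 is closer to x than 9/2.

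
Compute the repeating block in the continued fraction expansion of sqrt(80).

[8; (1, 16)]

Write x_i = (sqrt(80) + m_i)/d_i with (m_0, d_0) = (0, 1). a_0 = floor(sqrt(80)) = 8, since 8^2 = 64 <= 80 < 81 = 9^2.
Iterate m_{i+1} = d_i*a_i - m_i, d_{i+1} = (80 - m_{i+1}^2)/d_i, a_{i+1} = floor((a_0 + m_{i+1})/d_{i+1}):
  m_1 = 1*8 - 0 = 8, d_1 = (80 - 8^2)/1 = 16/1 = 16, a_1 = floor((8 + 8)/16) = 1.
  m_2 = 16*1 - 8 = 8, d_2 = (80 - 8^2)/16 = 16/16 = 1, a_2 = floor((8 + 8)/1) = 16.
  m_3 = 1*16 - 8 = 8, d_3 = (80 - 8^2)/1 = 16/1 = 16: (m_3, d_3) = (m_1, d_1) = (8, 16), so from here the quotients repeat a_1, a_2; the period length is 2.
Hence the expansion of sqrt(80) is a_0 = 8 followed by the repeating block 1, 16 (period 2).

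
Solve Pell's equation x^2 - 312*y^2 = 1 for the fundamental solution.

First expand sqrt(312) as a continued fraction. With x_i = (sqrt(312) + m_i)/d_i and (m_0, d_0) = (0, 1): a_0 = floor(sqrt(312)) = 17, since 17^2 = 289 <= 312 < 324 = 18^2.
Iterate m_{i+1} = d_i*a_i - m_i, d_{i+1} = (312 - m_{i+1}^2)/d_i, a_{i+1} = floor((a_0 + m_{i+1})/d_{i+1}):
  m_1 = 1*17 - 0 = 17, d_1 = (312 - 17^2)/1 = 23/1 = 23, a_1 = floor((17 + 17)/23) = 1.
  m_2 = 23*1 - 17 = 6, d_2 = (312 - 6^2)/23 = 276/23 = 12, a_2 = floor((17 + 6)/12) = 1.
  m_3 = 12*1 - 6 = 6, d_3 = (312 - 6^2)/12 = 276/12 = 23, a_3 = floor((17 + 6)/23) = 1.
  m_4 = 23*1 - 6 = 17, d_4 = (312 - 17^2)/23 = 23/23 = 1, a_4 = floor((17 + 17)/1) = 34.
  m_5 = 1*34 - 17 = 17, d_5 = (312 - 17^2)/1 = 23/1 = 23: (m_5, d_5) = (m_1, d_1) = (17, 23), so from here the quotients repeat a_1, ..., a_4; the period length is 4.
So sqrt(312) = [17; (1, 1, 1, 34)] with period length k = 4.
k is even, so the fundamental solution of x^2 - 312y^2 = 1 is (p_{k-1}, q_{k-1}) = (p_3, q_3); compute convergents through index 3.
Convergents (p_i = a_i*p_{i-1} + p_{i-2}, q_i = a_i*q_{i-1} + q_{i-2} with p_{-2}=0, p_{-1}=1, q_{-2}=1, q_{-1}=0):
  i=0: a_0=17, p_0 = 17*1 + 0 = 17, q_0 = 17*0 + 1 = 1.
  i=1: a_1=1, p_1 = 1*17 + 1 = 18, q_1 = 1*1 + 0 = 1.
  i=2: a_2=1, p_2 = 1*18 + 17 = 35, q_2 = 1*1 + 1 = 2.
  i=3: a_3=1, p_3 = 1*35 + 18 = 53, q_3 = 1*2 + 1 = 3.
Check: 53^2 - 312*3^2 = 2809 - 2808 = 1, so (x, y) = (53, 3) solves the equation, and by the theorem it is the least positive solution.

(x, y) = (53, 3)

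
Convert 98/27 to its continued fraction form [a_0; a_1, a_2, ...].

[3; 1, 1, 1, 2, 3]

Run the Euclidean algorithm on 98 and 27; the successive quotients are the partial quotients a_0, a_1, ... (each step inverts the fractional part left over by the previous one):
  98 = 3*27 + 17, so a_0 = 3.
  27 = 1*17 + 10, so a_1 = 1.
  17 = 1*10 + 7, so a_2 = 1.
  10 = 1*7 + 3, so a_3 = 1.
  7 = 2*3 + 1, so a_4 = 2.
  3 = 3*1 + 0, so a_5 = 3.
The remainder reaches 0 after 6 divisions, so the expansion has 6 partial quotients, read off in order.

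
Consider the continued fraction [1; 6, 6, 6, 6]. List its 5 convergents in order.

Using the convergent recurrence p_i = a_i*p_{i-1} + p_{i-2}, q_i = a_i*q_{i-1} + q_{i-2} with p_{-2}=0, p_{-1}=1, q_{-2}=1, q_{-1}=0:
  i=0: a_0=1, p_0 = 1*1 + 0 = 1, q_0 = 1*0 + 1 = 1.
  i=1: a_1=6, p_1 = 6*1 + 1 = 7, q_1 = 6*1 + 0 = 6.
  i=2: a_2=6, p_2 = 6*7 + 1 = 43, q_2 = 6*6 + 1 = 37.
  i=3: a_3=6, p_3 = 6*43 + 7 = 265, q_3 = 6*37 + 6 = 228.
  i=4: a_4=6, p_4 = 6*265 + 43 = 1633, q_4 = 6*228 + 37 = 1405.

1/1, 7/6, 43/37, 265/228, 1633/1405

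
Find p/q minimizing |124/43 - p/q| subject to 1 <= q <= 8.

23/8

Expand x = 124/43 as a continued fraction with the Euclidean algorithm:
  124 = 2*43 + 38, so a_0 = 2.
  43 = 1*38 + 5, so a_1 = 1.
  38 = 7*5 + 3, so a_2 = 7.
  5 = 1*3 + 2, so a_3 = 1.
  3 = 1*2 + 1, so a_4 = 1.
  2 = 2*1 + 0, so a_5 = 2.
so x = [2; 1, 7, 1, 1, 2].
Convergents (p_i = a_i*p_{i-1} + p_{i-2}, q_i = a_i*q_{i-1} + q_{i-2} with p_{-2}=0, p_{-1}=1, q_{-2}=1, q_{-1}=0), until the denominator exceeds 8:
  i=0: a_0=2, p_0 = 2*1 + 0 = 2, q_0 = 2*0 + 1 = 1.
  i=1: a_1=1, p_1 = 1*2 + 1 = 3, q_1 = 1*1 + 0 = 1.
  i=2: a_2=7, p_2 = 7*3 + 2 = 23, q_2 = 7*1 + 1 = 8.
  i=3: a_3=1, p_3 = 1*23 + 3 = 26, q_3 = 1*8 + 1 = 9.
q_3 = 9 > 8, so the last convergent with denominator <= 8 is p_2/q_2 = 23/8.
The closest fraction with denominator <= 8 is either p_2/q_2 or the intermediate fraction (k*p_2 + p_1)/(k*q_2 + q_1) with the largest k >= 1 whose denominator stays <= 8; these approach x as k grows, and every other convergent or intermediate fraction in range is farther away.
Largest k: floor((8 - q_1)/q_2) = floor((8 - 1)/8) = 0.
Since k = 0, no intermediate fraction beyond p_2/q_2 has denominator <= 8, so the convergent 23/8 is the closest (its error is |124*8 - 23*43|/(43*8) = 3/344).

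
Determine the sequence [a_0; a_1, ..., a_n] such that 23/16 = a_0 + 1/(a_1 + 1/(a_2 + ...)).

[1; 2, 3, 2]

Run the Euclidean algorithm on 23 and 16; the successive quotients are the partial quotients a_0, a_1, ... (each step inverts the fractional part left over by the previous one):
  23 = 1*16 + 7, so a_0 = 1.
  16 = 2*7 + 2, so a_1 = 2.
  7 = 3*2 + 1, so a_2 = 3.
  2 = 2*1 + 0, so a_3 = 2.
The remainder reaches 0 after 4 divisions, so the expansion has 4 partial quotients, read off in order.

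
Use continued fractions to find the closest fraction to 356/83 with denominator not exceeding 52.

193/45

Expand x = 356/83 as a continued fraction with the Euclidean algorithm:
  356 = 4*83 + 24, so a_0 = 4.
  83 = 3*24 + 11, so a_1 = 3.
  24 = 2*11 + 2, so a_2 = 2.
  11 = 5*2 + 1, so a_3 = 5.
  2 = 2*1 + 0, so a_4 = 2.
so x = [4; 3, 2, 5, 2].
Convergents (p_i = a_i*p_{i-1} + p_{i-2}, q_i = a_i*q_{i-1} + q_{i-2} with p_{-2}=0, p_{-1}=1, q_{-2}=1, q_{-1}=0), until the denominator exceeds 52:
  i=0: a_0=4, p_0 = 4*1 + 0 = 4, q_0 = 4*0 + 1 = 1.
  i=1: a_1=3, p_1 = 3*4 + 1 = 13, q_1 = 3*1 + 0 = 3.
  i=2: a_2=2, p_2 = 2*13 + 4 = 30, q_2 = 2*3 + 1 = 7.
  i=3: a_3=5, p_3 = 5*30 + 13 = 163, q_3 = 5*7 + 3 = 38.
  i=4: a_4=2, p_4 = 2*163 + 30 = 356, q_4 = 2*38 + 7 = 83.
q_4 = 83 > 52, so the last convergent with denominator <= 52 is p_3/q_3 = 163/38.
The closest fraction with denominator <= 52 is either p_3/q_3 or the intermediate fraction (k*p_3 + p_2)/(k*q_3 + q_2) with the largest k >= 1 whose denominator stays <= 52; these approach x as k grows, and every other convergent or intermediate fraction in range is farther away.
Largest k: floor((52 - q_2)/q_3) = floor((52 - 7)/38) = 1.
That gives (1*163 + 30)/(1*38 + 7) = 193/45.
Compare the errors: |x - 163/38| = |356*38 - 163*83|/(83*38) = 1/3154, and |x - 193/45| = |356*45 - 193*83|/(83*45) = 1/3735.
Cross-multiplying, 1*3154 = 3154 < 3735 = 1*3735, so 1/3735 is smaller: the intermediate fraction 193/45 is closer to x than 163/38.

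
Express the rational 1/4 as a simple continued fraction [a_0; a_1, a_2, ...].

[0; 4]

Run the Euclidean algorithm on 1 and 4; the successive quotients are the partial quotients a_0, a_1, ... (each step inverts the fractional part left over by the previous one):
  1 = 0*4 + 1, so a_0 = 0.
  4 = 4*1 + 0, so a_1 = 4.
The remainder reaches 0 after 2 divisions, so the expansion has 2 partial quotients, read off in order.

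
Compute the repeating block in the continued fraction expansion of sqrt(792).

[28; (7, 56)]

Write x_i = (sqrt(792) + m_i)/d_i with (m_0, d_0) = (0, 1). a_0 = floor(sqrt(792)) = 28, since 28^2 = 784 <= 792 < 841 = 29^2.
Iterate m_{i+1} = d_i*a_i - m_i, d_{i+1} = (792 - m_{i+1}^2)/d_i, a_{i+1} = floor((a_0 + m_{i+1})/d_{i+1}):
  m_1 = 1*28 - 0 = 28, d_1 = (792 - 28^2)/1 = 8/1 = 8, a_1 = floor((28 + 28)/8) = 7.
  m_2 = 8*7 - 28 = 28, d_2 = (792 - 28^2)/8 = 8/8 = 1, a_2 = floor((28 + 28)/1) = 56.
  m_3 = 1*56 - 28 = 28, d_3 = (792 - 28^2)/1 = 8/1 = 8: (m_3, d_3) = (m_1, d_1) = (28, 8), so from here the quotients repeat a_1, a_2; the period length is 2.
Hence the expansion of sqrt(792) is a_0 = 28 followed by the repeating block 7, 56 (period 2).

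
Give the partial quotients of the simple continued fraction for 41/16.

[2; 1, 1, 3, 2]

Run the Euclidean algorithm on 41 and 16; the successive quotients are the partial quotients a_0, a_1, ... (each step inverts the fractional part left over by the previous one):
  41 = 2*16 + 9, so a_0 = 2.
  16 = 1*9 + 7, so a_1 = 1.
  9 = 1*7 + 2, so a_2 = 1.
  7 = 3*2 + 1, so a_3 = 3.
  2 = 2*1 + 0, so a_4 = 2.
The remainder reaches 0 after 5 divisions, so the expansion has 5 partial quotients, read off in order.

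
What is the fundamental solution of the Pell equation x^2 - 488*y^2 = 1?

(x, y) = (243, 11)

First expand sqrt(488) as a continued fraction. With x_i = (sqrt(488) + m_i)/d_i and (m_0, d_0) = (0, 1): a_0 = floor(sqrt(488)) = 22, since 22^2 = 484 <= 488 < 529 = 23^2.
Iterate m_{i+1} = d_i*a_i - m_i, d_{i+1} = (488 - m_{i+1}^2)/d_i, a_{i+1} = floor((a_0 + m_{i+1})/d_{i+1}):
  m_1 = 1*22 - 0 = 22, d_1 = (488 - 22^2)/1 = 4/1 = 4, a_1 = floor((22 + 22)/4) = 11.
  m_2 = 4*11 - 22 = 22, d_2 = (488 - 22^2)/4 = 4/4 = 1, a_2 = floor((22 + 22)/1) = 44.
  m_3 = 1*44 - 22 = 22, d_3 = (488 - 22^2)/1 = 4/1 = 4: (m_3, d_3) = (m_1, d_1) = (22, 4), so from here the quotients repeat a_1, a_2; the period length is 2.
So sqrt(488) = [22; (11, 44)] with period length k = 2.
k is even, so the fundamental solution of x^2 - 488y^2 = 1 is (p_{k-1}, q_{k-1}) = (p_1, q_1); compute convergents through index 1.
Convergents (p_i = a_i*p_{i-1} + p_{i-2}, q_i = a_i*q_{i-1} + q_{i-2} with p_{-2}=0, p_{-1}=1, q_{-2}=1, q_{-1}=0):
  i=0: a_0=22, p_0 = 22*1 + 0 = 22, q_0 = 22*0 + 1 = 1.
  i=1: a_1=11, p_1 = 11*22 + 1 = 243, q_1 = 11*1 + 0 = 11.
Check: 243^2 - 488*11^2 = 59049 - 59048 = 1, so (x, y) = (243, 11) solves the equation, and by the theorem it is the least positive solution.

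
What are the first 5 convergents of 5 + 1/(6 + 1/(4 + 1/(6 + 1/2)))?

Using the convergent recurrence p_i = a_i*p_{i-1} + p_{i-2}, q_i = a_i*q_{i-1} + q_{i-2} with p_{-2}=0, p_{-1}=1, q_{-2}=1, q_{-1}=0:
  i=0: a_0=5, p_0 = 5*1 + 0 = 5, q_0 = 5*0 + 1 = 1.
  i=1: a_1=6, p_1 = 6*5 + 1 = 31, q_1 = 6*1 + 0 = 6.
  i=2: a_2=4, p_2 = 4*31 + 5 = 129, q_2 = 4*6 + 1 = 25.
  i=3: a_3=6, p_3 = 6*129 + 31 = 805, q_3 = 6*25 + 6 = 156.
  i=4: a_4=2, p_4 = 2*805 + 129 = 1739, q_4 = 2*156 + 25 = 337.

5/1, 31/6, 129/25, 805/156, 1739/337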